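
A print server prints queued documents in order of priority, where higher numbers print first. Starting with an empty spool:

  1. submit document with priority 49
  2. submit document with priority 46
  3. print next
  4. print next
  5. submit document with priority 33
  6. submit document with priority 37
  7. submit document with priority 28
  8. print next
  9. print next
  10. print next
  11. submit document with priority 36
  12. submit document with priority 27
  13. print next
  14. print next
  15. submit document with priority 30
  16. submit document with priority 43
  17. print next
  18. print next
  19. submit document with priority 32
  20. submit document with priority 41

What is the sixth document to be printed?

36

insert 49 → {49}
insert 46 → {49, 46}
print next → 49; now {46}
print next → 46; now {}
insert 33 → {33}
insert 37 → {37, 33}
insert 28 → {37, 33, 28}
print next → 37; now {33, 28}
print next → 33; now {28}
print next → 28; now {}
insert 36 → {36}
insert 27 → {36, 27}
print next → 36; now {27}
print next → 27; now {}
insert 30 → {30}
insert 43 → {43, 30}
print next → 43; now {30}
print next → 30; now {}
insert 32 → {32}
insert 41 → {41, 32}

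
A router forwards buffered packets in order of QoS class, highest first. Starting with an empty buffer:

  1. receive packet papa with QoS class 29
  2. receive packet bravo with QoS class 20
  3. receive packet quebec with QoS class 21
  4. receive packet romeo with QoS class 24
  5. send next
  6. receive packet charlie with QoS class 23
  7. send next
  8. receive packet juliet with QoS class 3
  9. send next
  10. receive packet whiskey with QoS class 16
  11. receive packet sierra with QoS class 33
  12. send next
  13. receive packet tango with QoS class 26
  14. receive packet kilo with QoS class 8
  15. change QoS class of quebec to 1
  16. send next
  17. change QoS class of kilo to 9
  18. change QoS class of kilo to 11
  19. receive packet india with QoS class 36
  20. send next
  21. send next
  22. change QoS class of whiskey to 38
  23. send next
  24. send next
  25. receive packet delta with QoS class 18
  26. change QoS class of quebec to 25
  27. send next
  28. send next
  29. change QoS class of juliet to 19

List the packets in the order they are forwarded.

add papa (QoS class 29) → {papa:29}
add bravo (QoS class 20) → {papa:29, bravo:20}
add quebec (QoS class 21) → {papa:29, quebec:21, bravo:20}
add romeo (QoS class 24) → {papa:29, romeo:24, quebec:21, bravo:20}
send next → papa; now {romeo:24, quebec:21, bravo:20}
add charlie (QoS class 23) → {romeo:24, charlie:23, quebec:21, bravo:20}
send next → romeo; now {charlie:23, quebec:21, bravo:20}
add juliet (QoS class 3) → {charlie:23, quebec:21, bravo:20, juliet:3}
send next → charlie; now {quebec:21, bravo:20, juliet:3}
add whiskey (QoS class 16) → {quebec:21, bravo:20, whiskey:16, juliet:3}
add sierra (QoS class 33) → {sierra:33, quebec:21, bravo:20, whiskey:16, juliet:3}
send next → sierra; now {quebec:21, bravo:20, whiskey:16, juliet:3}
add tango (QoS class 26) → {tango:26, quebec:21, bravo:20, whiskey:16, juliet:3}
add kilo (QoS class 8) → {tango:26, quebec:21, bravo:20, whiskey:16, kilo:8, juliet:3}
update quebec to QoS class 1 → {tango:26, bravo:20, whiskey:16, kilo:8, juliet:3, quebec:1}
send next → tango; now {bravo:20, whiskey:16, kilo:8, juliet:3, quebec:1}
update kilo to QoS class 9 → {bravo:20, whiskey:16, kilo:9, juliet:3, quebec:1}
update kilo to QoS class 11 → {bravo:20, whiskey:16, kilo:11, juliet:3, quebec:1}
add india (QoS class 36) → {india:36, bravo:20, whiskey:16, kilo:11, juliet:3, quebec:1}
send next → india; now {bravo:20, whiskey:16, kilo:11, juliet:3, quebec:1}
send next → bravo; now {whiskey:16, kilo:11, juliet:3, quebec:1}
update whiskey to QoS class 38 → {whiskey:38, kilo:11, juliet:3, quebec:1}
send next → whiskey; now {kilo:11, juliet:3, quebec:1}
send next → kilo; now {juliet:3, quebec:1}
add delta (QoS class 18) → {delta:18, juliet:3, quebec:1}
update quebec to QoS class 25 → {quebec:25, delta:18, juliet:3}
send next → quebec; now {delta:18, juliet:3}
send next → delta; now {juliet:3}
update juliet to QoS class 19 → {juliet:19}

[papa, romeo, charlie, sierra, tango, india, bravo, whiskey, kilo, quebec, delta]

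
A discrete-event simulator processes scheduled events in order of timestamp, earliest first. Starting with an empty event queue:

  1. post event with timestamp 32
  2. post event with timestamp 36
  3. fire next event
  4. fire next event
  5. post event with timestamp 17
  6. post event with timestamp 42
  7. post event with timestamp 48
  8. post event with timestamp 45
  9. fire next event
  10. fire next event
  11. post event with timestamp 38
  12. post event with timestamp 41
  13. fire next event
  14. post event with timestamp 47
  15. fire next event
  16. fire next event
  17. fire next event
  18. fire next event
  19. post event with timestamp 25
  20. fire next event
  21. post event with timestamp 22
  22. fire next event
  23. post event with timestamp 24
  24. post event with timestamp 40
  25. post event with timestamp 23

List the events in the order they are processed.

32, 36, 17, 42, 38, 41, 45, 47, 48, 25, 22

insert 32 → {32}
insert 36 → {32, 36}
fire next event → 32; now {36}
fire next event → 36; now {}
insert 17 → {17}
insert 42 → {17, 42}
insert 48 → {17, 42, 48}
insert 45 → {17, 42, 45, 48}
fire next event → 17; now {42, 45, 48}
fire next event → 42; now {45, 48}
insert 38 → {38, 45, 48}
insert 41 → {38, 41, 45, 48}
fire next event → 38; now {41, 45, 48}
insert 47 → {41, 45, 47, 48}
fire next event → 41; now {45, 47, 48}
fire next event → 45; now {47, 48}
fire next event → 47; now {48}
fire next event → 48; now {}
insert 25 → {25}
fire next event → 25; now {}
insert 22 → {22}
fire next event → 22; now {}
insert 24 → {24}
insert 40 → {24, 40}
insert 23 → {23, 24, 40}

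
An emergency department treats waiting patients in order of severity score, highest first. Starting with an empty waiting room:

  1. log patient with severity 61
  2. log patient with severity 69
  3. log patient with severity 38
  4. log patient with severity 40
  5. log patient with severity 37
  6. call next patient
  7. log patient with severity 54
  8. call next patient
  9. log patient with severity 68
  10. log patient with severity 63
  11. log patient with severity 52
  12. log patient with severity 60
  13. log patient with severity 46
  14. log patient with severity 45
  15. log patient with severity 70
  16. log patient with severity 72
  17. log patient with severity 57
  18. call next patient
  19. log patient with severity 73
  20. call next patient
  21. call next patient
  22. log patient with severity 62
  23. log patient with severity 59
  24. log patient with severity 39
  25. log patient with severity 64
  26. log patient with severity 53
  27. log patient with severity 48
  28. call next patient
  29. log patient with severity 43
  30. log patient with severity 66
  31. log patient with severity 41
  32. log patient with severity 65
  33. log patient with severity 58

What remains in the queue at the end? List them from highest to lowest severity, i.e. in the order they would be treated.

66 → 65 → 64 → 63 → 62 → 60 → 59 → 58 → 57 → 54 → 53 → 52 → 48 → 46 → 45 → 43 → 41 → 40 → 39 → 38 → 37

insert 61 → {61}
insert 69 → {69, 61}
insert 38 → {69, 61, 38}
insert 40 → {69, 61, 40, 38}
insert 37 → {69, 61, 40, 38, 37}
call next patient → 69; now {61, 40, 38, 37}
insert 54 → {61, 54, 40, 38, 37}
call next patient → 61; now {54, 40, 38, 37}
insert 68 → {68, 54, 40, 38, 37}
insert 63 → {68, 63, 54, 40, 38, 37}
insert 52 → {68, 63, 54, 52, 40, 38, 37}
insert 60 → {68, 63, 60, 54, 52, 40, 38, 37}
insert 46 → {68, 63, 60, 54, 52, 46, 40, 38, 37}
insert 45 → {68, 63, 60, 54, 52, 46, 45, 40, 38, 37}
insert 70 → {70, 68, 63, 60, 54, 52, 46, 45, 40, 38, 37}
insert 72 → {72, 70, 68, 63, 60, 54, 52, 46, 45, 40, 38, 37}
insert 57 → {72, 70, 68, 63, 60, 57, 54, 52, 46, 45, 40, 38, 37}
call next patient → 72; now {70, 68, 63, 60, 57, 54, 52, 46, 45, 40, 38, 37}
insert 73 → {73, 70, 68, 63, 60, 57, 54, 52, 46, 45, 40, 38, 37}
call next patient → 73; now {70, 68, 63, 60, 57, 54, 52, 46, 45, 40, 38, 37}
call next patient → 70; now {68, 63, 60, 57, 54, 52, 46, 45, 40, 38, 37}
insert 62 → {68, 63, 62, 60, 57, 54, 52, 46, 45, 40, 38, 37}
insert 59 → {68, 63, 62, 60, 59, 57, 54, 52, 46, 45, 40, 38, 37}
insert 39 → {68, 63, 62, 60, 59, 57, 54, 52, 46, 45, 40, 39, 38, 37}
insert 64 → {68, 64, 63, 62, 60, 59, 57, 54, 52, 46, 45, 40, 39, 38, 37}
insert 53 → {68, 64, 63, 62, 60, 59, 57, 54, 53, 52, 46, 45, 40, 39, 38, 37}
insert 48 → {68, 64, 63, 62, 60, 59, 57, 54, 53, 52, 48, 46, 45, 40, 39, 38, 37}
call next patient → 68; now {64, 63, 62, 60, 59, 57, 54, 53, 52, 48, 46, 45, 40, 39, 38, 37}
insert 43 → {64, 63, 62, 60, 59, 57, 54, 53, 52, 48, 46, 45, 43, 40, 39, 38, 37}
insert 66 → {66, 64, 63, 62, 60, 59, 57, 54, 53, 52, 48, 46, 45, 43, 40, 39, 38, 37}
insert 41 → {66, 64, 63, 62, 60, 59, 57, 54, 53, 52, 48, 46, 45, 43, 41, 40, 39, 38, 37}
insert 65 → {66, 65, 64, 63, 62, 60, 59, 57, 54, 53, 52, 48, 46, 45, 43, 41, 40, 39, 38, 37}
insert 58 → {66, 65, 64, 63, 62, 60, 59, 58, 57, 54, 53, 52, 48, 46, 45, 43, 41, 40, 39, 38, 37}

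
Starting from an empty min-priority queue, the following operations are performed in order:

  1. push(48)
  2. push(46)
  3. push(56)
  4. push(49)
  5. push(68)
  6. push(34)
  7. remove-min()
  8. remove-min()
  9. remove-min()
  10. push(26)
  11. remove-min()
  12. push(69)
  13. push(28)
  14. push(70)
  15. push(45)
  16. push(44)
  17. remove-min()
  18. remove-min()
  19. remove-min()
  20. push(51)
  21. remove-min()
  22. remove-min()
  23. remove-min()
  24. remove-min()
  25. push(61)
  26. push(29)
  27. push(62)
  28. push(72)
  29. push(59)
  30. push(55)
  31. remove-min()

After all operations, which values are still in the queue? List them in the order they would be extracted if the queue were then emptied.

55, 59, 61, 62, 69, 70, 72

insert 48 → {48}
insert 46 → {46, 48}
insert 56 → {46, 48, 56}
insert 49 → {46, 48, 49, 56}
insert 68 → {46, 48, 49, 56, 68}
insert 34 → {34, 46, 48, 49, 56, 68}
remove-min → 34; now {46, 48, 49, 56, 68}
remove-min → 46; now {48, 49, 56, 68}
remove-min → 48; now {49, 56, 68}
insert 26 → {26, 49, 56, 68}
remove-min → 26; now {49, 56, 68}
insert 69 → {49, 56, 68, 69}
insert 28 → {28, 49, 56, 68, 69}
insert 70 → {28, 49, 56, 68, 69, 70}
insert 45 → {28, 45, 49, 56, 68, 69, 70}
insert 44 → {28, 44, 45, 49, 56, 68, 69, 70}
remove-min → 28; now {44, 45, 49, 56, 68, 69, 70}
remove-min → 44; now {45, 49, 56, 68, 69, 70}
remove-min → 45; now {49, 56, 68, 69, 70}
insert 51 → {49, 51, 56, 68, 69, 70}
remove-min → 49; now {51, 56, 68, 69, 70}
remove-min → 51; now {56, 68, 69, 70}
remove-min → 56; now {68, 69, 70}
remove-min → 68; now {69, 70}
insert 61 → {61, 69, 70}
insert 29 → {29, 61, 69, 70}
insert 62 → {29, 61, 62, 69, 70}
insert 72 → {29, 61, 62, 69, 70, 72}
insert 59 → {29, 59, 61, 62, 69, 70, 72}
insert 55 → {29, 55, 59, 61, 62, 69, 70, 72}
remove-min → 29; now {55, 59, 61, 62, 69, 70, 72}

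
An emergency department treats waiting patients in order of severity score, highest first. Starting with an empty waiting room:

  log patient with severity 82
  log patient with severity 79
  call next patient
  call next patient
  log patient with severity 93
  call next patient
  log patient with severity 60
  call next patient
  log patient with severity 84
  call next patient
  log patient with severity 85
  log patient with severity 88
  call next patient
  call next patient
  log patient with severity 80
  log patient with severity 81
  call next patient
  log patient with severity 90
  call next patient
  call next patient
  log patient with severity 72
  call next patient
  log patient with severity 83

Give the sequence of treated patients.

insert 82 → {82}
insert 79 → {82, 79}
call next patient → 82; now {79}
call next patient → 79; now {}
insert 93 → {93}
call next patient → 93; now {}
insert 60 → {60}
call next patient → 60; now {}
insert 84 → {84}
call next patient → 84; now {}
insert 85 → {85}
insert 88 → {88, 85}
call next patient → 88; now {85}
call next patient → 85; now {}
insert 80 → {80}
insert 81 → {81, 80}
call next patient → 81; now {80}
insert 90 → {90, 80}
call next patient → 90; now {80}
call next patient → 80; now {}
insert 72 → {72}
call next patient → 72; now {}
insert 83 → {83}

[82, 79, 93, 60, 84, 88, 85, 81, 90, 80, 72]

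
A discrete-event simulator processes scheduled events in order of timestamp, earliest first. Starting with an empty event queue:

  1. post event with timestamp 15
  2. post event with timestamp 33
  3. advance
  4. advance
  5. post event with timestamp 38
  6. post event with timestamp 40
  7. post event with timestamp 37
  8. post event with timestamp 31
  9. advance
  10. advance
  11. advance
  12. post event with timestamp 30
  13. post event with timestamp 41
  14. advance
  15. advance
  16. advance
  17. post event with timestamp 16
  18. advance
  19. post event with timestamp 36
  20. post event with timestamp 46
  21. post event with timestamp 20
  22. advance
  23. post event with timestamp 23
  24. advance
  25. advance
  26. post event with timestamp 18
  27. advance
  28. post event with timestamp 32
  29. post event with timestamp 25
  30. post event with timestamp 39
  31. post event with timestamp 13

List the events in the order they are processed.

insert 15 → {15}
insert 33 → {15, 33}
advance → 15; now {33}
advance → 33; now {}
insert 38 → {38}
insert 40 → {38, 40}
insert 37 → {37, 38, 40}
insert 31 → {31, 37, 38, 40}
advance → 31; now {37, 38, 40}
advance → 37; now {38, 40}
advance → 38; now {40}
insert 30 → {30, 40}
insert 41 → {30, 40, 41}
advance → 30; now {40, 41}
advance → 40; now {41}
advance → 41; now {}
insert 16 → {16}
advance → 16; now {}
insert 36 → {36}
insert 46 → {36, 46}
insert 20 → {20, 36, 46}
advance → 20; now {36, 46}
insert 23 → {23, 36, 46}
advance → 23; now {36, 46}
advance → 36; now {46}
insert 18 → {18, 46}
advance → 18; now {46}
insert 32 → {32, 46}
insert 25 → {25, 32, 46}
insert 39 → {25, 32, 39, 46}
insert 13 → {13, 25, 32, 39, 46}

[15, 33, 31, 37, 38, 30, 40, 41, 16, 20, 23, 36, 18]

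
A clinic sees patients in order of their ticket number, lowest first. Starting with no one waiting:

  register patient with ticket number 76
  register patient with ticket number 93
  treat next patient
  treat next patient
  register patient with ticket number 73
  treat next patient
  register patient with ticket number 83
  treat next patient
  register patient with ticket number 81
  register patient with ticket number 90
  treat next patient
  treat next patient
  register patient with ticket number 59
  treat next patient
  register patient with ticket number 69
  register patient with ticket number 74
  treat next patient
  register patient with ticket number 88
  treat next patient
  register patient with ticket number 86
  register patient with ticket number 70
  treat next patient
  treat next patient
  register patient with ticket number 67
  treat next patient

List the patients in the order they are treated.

insert 76 → {76}
insert 93 → {76, 93}
treat next patient → 76; now {93}
treat next patient → 93; now {}
insert 73 → {73}
treat next patient → 73; now {}
insert 83 → {83}
treat next patient → 83; now {}
insert 81 → {81}
insert 90 → {81, 90}
treat next patient → 81; now {90}
treat next patient → 90; now {}
insert 59 → {59}
treat next patient → 59; now {}
insert 69 → {69}
insert 74 → {69, 74}
treat next patient → 69; now {74}
insert 88 → {74, 88}
treat next patient → 74; now {88}
insert 86 → {86, 88}
insert 70 → {70, 86, 88}
treat next patient → 70; now {86, 88}
treat next patient → 86; now {88}
insert 67 → {67, 88}
treat next patient → 67; now {88}

76, 93, 73, 83, 81, 90, 59, 69, 74, 70, 86, 67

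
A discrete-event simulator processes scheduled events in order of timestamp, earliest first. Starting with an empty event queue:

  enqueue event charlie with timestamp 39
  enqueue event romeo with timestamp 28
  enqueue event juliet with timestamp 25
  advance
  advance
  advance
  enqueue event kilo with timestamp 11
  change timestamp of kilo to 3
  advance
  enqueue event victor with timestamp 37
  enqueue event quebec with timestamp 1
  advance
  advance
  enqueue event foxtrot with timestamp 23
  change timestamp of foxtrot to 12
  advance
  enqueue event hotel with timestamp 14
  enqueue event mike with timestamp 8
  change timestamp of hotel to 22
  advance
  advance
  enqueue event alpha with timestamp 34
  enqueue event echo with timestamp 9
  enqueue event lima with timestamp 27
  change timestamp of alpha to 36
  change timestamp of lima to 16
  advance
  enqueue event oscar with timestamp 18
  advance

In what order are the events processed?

add charlie (timestamp 39) → {charlie:39}
add romeo (timestamp 28) → {romeo:28, charlie:39}
add juliet (timestamp 25) → {juliet:25, romeo:28, charlie:39}
advance → juliet; now {romeo:28, charlie:39}
advance → romeo; now {charlie:39}
advance → charlie; now {}
add kilo (timestamp 11) → {kilo:11}
update kilo to timestamp 3 → {kilo:3}
advance → kilo; now {}
add victor (timestamp 37) → {victor:37}
add quebec (timestamp 1) → {quebec:1, victor:37}
advance → quebec; now {victor:37}
advance → victor; now {}
add foxtrot (timestamp 23) → {foxtrot:23}
update foxtrot to timestamp 12 → {foxtrot:12}
advance → foxtrot; now {}
add hotel (timestamp 14) → {hotel:14}
add mike (timestamp 8) → {mike:8, hotel:14}
update hotel to timestamp 22 → {mike:8, hotel:22}
advance → mike; now {hotel:22}
advance → hotel; now {}
add alpha (timestamp 34) → {alpha:34}
add echo (timestamp 9) → {echo:9, alpha:34}
add lima (timestamp 27) → {echo:9, lima:27, alpha:34}
update alpha to timestamp 36 → {echo:9, lima:27, alpha:36}
update lima to timestamp 16 → {echo:9, lima:16, alpha:36}
advance → echo; now {lima:16, alpha:36}
add oscar (timestamp 18) → {lima:16, oscar:18, alpha:36}
advance → lima; now {oscar:18, alpha:36}

juliet, romeo, charlie, kilo, quebec, victor, foxtrot, mike, hotel, echo, lima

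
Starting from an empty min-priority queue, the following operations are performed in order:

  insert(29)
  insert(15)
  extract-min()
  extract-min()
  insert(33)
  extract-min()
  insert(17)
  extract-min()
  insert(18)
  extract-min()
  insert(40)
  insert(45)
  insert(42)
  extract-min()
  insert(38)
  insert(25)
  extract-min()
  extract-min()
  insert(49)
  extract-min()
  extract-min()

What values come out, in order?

insert 29 → {29}
insert 15 → {15, 29}
extract-min → 15; now {29}
extract-min → 29; now {}
insert 33 → {33}
extract-min → 33; now {}
insert 17 → {17}
extract-min → 17; now {}
insert 18 → {18}
extract-min → 18; now {}
insert 40 → {40}
insert 45 → {40, 45}
insert 42 → {40, 42, 45}
extract-min → 40; now {42, 45}
insert 38 → {38, 42, 45}
insert 25 → {25, 38, 42, 45}
extract-min → 25; now {38, 42, 45}
extract-min → 38; now {42, 45}
insert 49 → {42, 45, 49}
extract-min → 42; now {45, 49}
extract-min → 45; now {49}

[15, 29, 33, 17, 18, 40, 25, 38, 42, 45]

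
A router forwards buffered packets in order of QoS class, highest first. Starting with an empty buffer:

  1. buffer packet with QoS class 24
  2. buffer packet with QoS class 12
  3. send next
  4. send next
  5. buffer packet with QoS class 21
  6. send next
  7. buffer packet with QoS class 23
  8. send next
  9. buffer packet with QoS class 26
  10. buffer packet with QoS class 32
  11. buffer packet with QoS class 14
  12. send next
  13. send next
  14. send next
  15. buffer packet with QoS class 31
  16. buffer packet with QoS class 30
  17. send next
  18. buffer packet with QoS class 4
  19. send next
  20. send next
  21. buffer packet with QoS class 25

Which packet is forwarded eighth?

insert 24 → {24}
insert 12 → {24, 12}
send next → 24; now {12}
send next → 12; now {}
insert 21 → {21}
send next → 21; now {}
insert 23 → {23}
send next → 23; now {}
insert 26 → {26}
insert 32 → {32, 26}
insert 14 → {32, 26, 14}
send next → 32; now {26, 14}
send next → 26; now {14}
send next → 14; now {}
insert 31 → {31}
insert 30 → {31, 30}
send next → 31; now {30}
insert 4 → {30, 4}
send next → 30; now {4}
send next → 4; now {}
insert 25 → {25}

31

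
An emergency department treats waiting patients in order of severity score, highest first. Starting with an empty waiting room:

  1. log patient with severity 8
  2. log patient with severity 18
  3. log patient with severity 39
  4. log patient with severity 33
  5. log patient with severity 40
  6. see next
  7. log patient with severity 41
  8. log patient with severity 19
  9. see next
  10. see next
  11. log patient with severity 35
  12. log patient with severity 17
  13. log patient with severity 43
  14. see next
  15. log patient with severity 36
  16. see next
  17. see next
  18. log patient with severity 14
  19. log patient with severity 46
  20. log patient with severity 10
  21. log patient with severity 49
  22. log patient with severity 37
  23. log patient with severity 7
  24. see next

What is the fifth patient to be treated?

insert 8 → {8}
insert 18 → {18, 8}
insert 39 → {39, 18, 8}
insert 33 → {39, 33, 18, 8}
insert 40 → {40, 39, 33, 18, 8}
see next → 40; now {39, 33, 18, 8}
insert 41 → {41, 39, 33, 18, 8}
insert 19 → {41, 39, 33, 19, 18, 8}
see next → 41; now {39, 33, 19, 18, 8}
see next → 39; now {33, 19, 18, 8}
insert 35 → {35, 33, 19, 18, 8}
insert 17 → {35, 33, 19, 18, 17, 8}
insert 43 → {43, 35, 33, 19, 18, 17, 8}
see next → 43; now {35, 33, 19, 18, 17, 8}
insert 36 → {36, 35, 33, 19, 18, 17, 8}
see next → 36; now {35, 33, 19, 18, 17, 8}
see next → 35; now {33, 19, 18, 17, 8}
insert 14 → {33, 19, 18, 17, 14, 8}
insert 46 → {46, 33, 19, 18, 17, 14, 8}
insert 10 → {46, 33, 19, 18, 17, 14, 10, 8}
insert 49 → {49, 46, 33, 19, 18, 17, 14, 10, 8}
insert 37 → {49, 46, 37, 33, 19, 18, 17, 14, 10, 8}
insert 7 → {49, 46, 37, 33, 19, 18, 17, 14, 10, 8, 7}
see next → 49; now {46, 37, 33, 19, 18, 17, 14, 10, 8, 7}

36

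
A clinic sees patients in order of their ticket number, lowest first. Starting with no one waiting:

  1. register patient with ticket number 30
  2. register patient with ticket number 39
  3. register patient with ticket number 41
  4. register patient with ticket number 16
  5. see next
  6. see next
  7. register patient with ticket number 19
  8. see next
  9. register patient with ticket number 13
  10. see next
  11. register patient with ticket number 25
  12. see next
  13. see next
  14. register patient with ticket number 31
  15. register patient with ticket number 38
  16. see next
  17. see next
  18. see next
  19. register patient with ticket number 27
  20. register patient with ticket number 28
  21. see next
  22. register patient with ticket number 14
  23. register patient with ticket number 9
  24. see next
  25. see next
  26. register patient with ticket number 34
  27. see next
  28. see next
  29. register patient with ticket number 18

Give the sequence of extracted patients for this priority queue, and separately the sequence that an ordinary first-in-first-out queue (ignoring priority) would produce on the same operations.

insert 30 → {30}
insert 39 → {30, 39}
insert 41 → {30, 39, 41}
insert 16 → {16, 30, 39, 41}
see next → 16; now {30, 39, 41}
see next → 30; now {39, 41}
insert 19 → {19, 39, 41}
see next → 19; now {39, 41}
insert 13 → {13, 39, 41}
see next → 13; now {39, 41}
insert 25 → {25, 39, 41}
see next → 25; now {39, 41}
see next → 39; now {41}
insert 31 → {31, 41}
insert 38 → {31, 38, 41}
see next → 31; now {38, 41}
see next → 38; now {41}
see next → 41; now {}
insert 27 → {27}
insert 28 → {27, 28}
see next → 27; now {28}
insert 14 → {14, 28}
insert 9 → {9, 14, 28}
see next → 9; now {14, 28}
see next → 14; now {28}
insert 34 → {28, 34}
see next → 28; now {34}
see next → 34; now {}
insert 18 → {18}

priority queue: [16, 30, 19, 13, 25, 39, 31, 38, 41, 27, 9, 14, 28, 34]; FIFO queue: 30, 39, 41, 16, 19, 13, 25, 31, 38, 27, 28, 14, 9, 34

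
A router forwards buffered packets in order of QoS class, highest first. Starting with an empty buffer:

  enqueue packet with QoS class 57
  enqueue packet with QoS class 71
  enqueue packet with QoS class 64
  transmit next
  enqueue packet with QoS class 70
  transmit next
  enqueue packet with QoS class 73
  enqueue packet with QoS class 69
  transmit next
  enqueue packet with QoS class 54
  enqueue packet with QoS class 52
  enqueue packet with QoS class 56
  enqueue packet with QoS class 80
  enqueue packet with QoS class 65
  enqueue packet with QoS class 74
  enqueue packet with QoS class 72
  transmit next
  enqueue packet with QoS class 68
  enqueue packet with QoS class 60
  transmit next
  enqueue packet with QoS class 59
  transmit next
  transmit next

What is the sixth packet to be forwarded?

72

insert 57 → {57}
insert 71 → {71, 57}
insert 64 → {71, 64, 57}
transmit next → 71; now {64, 57}
insert 70 → {70, 64, 57}
transmit next → 70; now {64, 57}
insert 73 → {73, 64, 57}
insert 69 → {73, 69, 64, 57}
transmit next → 73; now {69, 64, 57}
insert 54 → {69, 64, 57, 54}
insert 52 → {69, 64, 57, 54, 52}
insert 56 → {69, 64, 57, 56, 54, 52}
insert 80 → {80, 69, 64, 57, 56, 54, 52}
insert 65 → {80, 69, 65, 64, 57, 56, 54, 52}
insert 74 → {80, 74, 69, 65, 64, 57, 56, 54, 52}
insert 72 → {80, 74, 72, 69, 65, 64, 57, 56, 54, 52}
transmit next → 80; now {74, 72, 69, 65, 64, 57, 56, 54, 52}
insert 68 → {74, 72, 69, 68, 65, 64, 57, 56, 54, 52}
insert 60 → {74, 72, 69, 68, 65, 64, 60, 57, 56, 54, 52}
transmit next → 74; now {72, 69, 68, 65, 64, 60, 57, 56, 54, 52}
insert 59 → {72, 69, 68, 65, 64, 60, 59, 57, 56, 54, 52}
transmit next → 72; now {69, 68, 65, 64, 60, 59, 57, 56, 54, 52}
transmit next → 69; now {68, 65, 64, 60, 59, 57, 56, 54, 52}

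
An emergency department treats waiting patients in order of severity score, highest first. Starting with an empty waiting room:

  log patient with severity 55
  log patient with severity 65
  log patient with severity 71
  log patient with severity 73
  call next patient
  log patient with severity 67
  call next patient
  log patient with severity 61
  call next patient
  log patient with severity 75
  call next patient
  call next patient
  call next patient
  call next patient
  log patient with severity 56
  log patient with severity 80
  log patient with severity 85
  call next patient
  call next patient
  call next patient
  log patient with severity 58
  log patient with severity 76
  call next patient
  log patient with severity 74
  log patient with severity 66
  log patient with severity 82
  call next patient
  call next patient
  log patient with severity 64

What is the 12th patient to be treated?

82

insert 55 → {55}
insert 65 → {65, 55}
insert 71 → {71, 65, 55}
insert 73 → {73, 71, 65, 55}
call next patient → 73; now {71, 65, 55}
insert 67 → {71, 67, 65, 55}
call next patient → 71; now {67, 65, 55}
insert 61 → {67, 65, 61, 55}
call next patient → 67; now {65, 61, 55}
insert 75 → {75, 65, 61, 55}
call next patient → 75; now {65, 61, 55}
call next patient → 65; now {61, 55}
call next patient → 61; now {55}
call next patient → 55; now {}
insert 56 → {56}
insert 80 → {80, 56}
insert 85 → {85, 80, 56}
call next patient → 85; now {80, 56}
call next patient → 80; now {56}
call next patient → 56; now {}
insert 58 → {58}
insert 76 → {76, 58}
call next patient → 76; now {58}
insert 74 → {74, 58}
insert 66 → {74, 66, 58}
insert 82 → {82, 74, 66, 58}
call next patient → 82; now {74, 66, 58}
call next patient → 74; now {66, 58}
insert 64 → {66, 64, 58}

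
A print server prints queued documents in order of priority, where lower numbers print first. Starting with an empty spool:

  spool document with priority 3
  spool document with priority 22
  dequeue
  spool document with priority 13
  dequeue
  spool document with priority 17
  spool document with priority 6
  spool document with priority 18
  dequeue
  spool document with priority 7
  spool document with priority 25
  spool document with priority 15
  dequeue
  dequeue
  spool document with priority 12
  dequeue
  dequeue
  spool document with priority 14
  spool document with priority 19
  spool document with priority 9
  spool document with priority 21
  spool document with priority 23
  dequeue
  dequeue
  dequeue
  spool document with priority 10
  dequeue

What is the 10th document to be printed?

insert 3 → {3}
insert 22 → {3, 22}
dequeue → 3; now {22}
insert 13 → {13, 22}
dequeue → 13; now {22}
insert 17 → {17, 22}
insert 6 → {6, 17, 22}
insert 18 → {6, 17, 18, 22}
dequeue → 6; now {17, 18, 22}
insert 7 → {7, 17, 18, 22}
insert 25 → {7, 17, 18, 22, 25}
insert 15 → {7, 15, 17, 18, 22, 25}
dequeue → 7; now {15, 17, 18, 22, 25}
dequeue → 15; now {17, 18, 22, 25}
insert 12 → {12, 17, 18, 22, 25}
dequeue → 12; now {17, 18, 22, 25}
dequeue → 17; now {18, 22, 25}
insert 14 → {14, 18, 22, 25}
insert 19 → {14, 18, 19, 22, 25}
insert 9 → {9, 14, 18, 19, 22, 25}
insert 21 → {9, 14, 18, 19, 21, 22, 25}
insert 23 → {9, 14, 18, 19, 21, 22, 23, 25}
dequeue → 9; now {14, 18, 19, 21, 22, 23, 25}
dequeue → 14; now {18, 19, 21, 22, 23, 25}
dequeue → 18; now {19, 21, 22, 23, 25}
insert 10 → {10, 19, 21, 22, 23, 25}
dequeue → 10; now {19, 21, 22, 23, 25}

18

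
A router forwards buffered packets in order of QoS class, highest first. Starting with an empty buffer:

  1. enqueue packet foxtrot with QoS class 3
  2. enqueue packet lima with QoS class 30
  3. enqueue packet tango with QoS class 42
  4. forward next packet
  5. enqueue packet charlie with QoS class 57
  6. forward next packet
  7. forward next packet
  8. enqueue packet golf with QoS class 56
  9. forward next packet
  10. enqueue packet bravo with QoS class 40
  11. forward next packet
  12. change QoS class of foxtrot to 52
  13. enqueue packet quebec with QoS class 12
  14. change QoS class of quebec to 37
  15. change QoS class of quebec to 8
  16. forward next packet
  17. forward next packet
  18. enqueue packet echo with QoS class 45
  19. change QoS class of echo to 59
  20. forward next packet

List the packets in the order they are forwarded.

add foxtrot (QoS class 3) → {foxtrot:3}
add lima (QoS class 30) → {lima:30, foxtrot:3}
add tango (QoS class 42) → {tango:42, lima:30, foxtrot:3}
forward next packet → tango; now {lima:30, foxtrot:3}
add charlie (QoS class 57) → {charlie:57, lima:30, foxtrot:3}
forward next packet → charlie; now {lima:30, foxtrot:3}
forward next packet → lima; now {foxtrot:3}
add golf (QoS class 56) → {golf:56, foxtrot:3}
forward next packet → golf; now {foxtrot:3}
add bravo (QoS class 40) → {bravo:40, foxtrot:3}
forward next packet → bravo; now {foxtrot:3}
update foxtrot to QoS class 52 → {foxtrot:52}
add quebec (QoS class 12) → {foxtrot:52, quebec:12}
update quebec to QoS class 37 → {foxtrot:52, quebec:37}
update quebec to QoS class 8 → {foxtrot:52, quebec:8}
forward next packet → foxtrot; now {quebec:8}
forward next packet → quebec; now {}
add echo (QoS class 45) → {echo:45}
update echo to QoS class 59 → {echo:59}
forward next packet → echo; now {}

[tango, charlie, lima, golf, bravo, foxtrot, quebec, echo]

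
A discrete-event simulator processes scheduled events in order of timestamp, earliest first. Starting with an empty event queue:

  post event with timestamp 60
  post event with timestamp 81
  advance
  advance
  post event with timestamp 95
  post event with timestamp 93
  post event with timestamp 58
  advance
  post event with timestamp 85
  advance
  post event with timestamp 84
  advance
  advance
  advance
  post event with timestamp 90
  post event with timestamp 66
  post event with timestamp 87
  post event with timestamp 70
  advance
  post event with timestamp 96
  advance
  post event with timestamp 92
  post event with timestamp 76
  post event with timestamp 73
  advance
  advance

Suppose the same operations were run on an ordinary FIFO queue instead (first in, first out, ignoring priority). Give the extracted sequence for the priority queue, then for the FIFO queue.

insert 60 → {60}
insert 81 → {60, 81}
advance → 60; now {81}
advance → 81; now {}
insert 95 → {95}
insert 93 → {93, 95}
insert 58 → {58, 93, 95}
advance → 58; now {93, 95}
insert 85 → {85, 93, 95}
advance → 85; now {93, 95}
insert 84 → {84, 93, 95}
advance → 84; now {93, 95}
advance → 93; now {95}
advance → 95; now {}
insert 90 → {90}
insert 66 → {66, 90}
insert 87 → {66, 87, 90}
insert 70 → {66, 70, 87, 90}
advance → 66; now {70, 87, 90}
insert 96 → {70, 87, 90, 96}
advance → 70; now {87, 90, 96}
insert 92 → {87, 90, 92, 96}
insert 76 → {76, 87, 90, 92, 96}
insert 73 → {73, 76, 87, 90, 92, 96}
advance → 73; now {76, 87, 90, 92, 96}
advance → 76; now {87, 90, 92, 96}

priority queue: 60 → 81 → 58 → 85 → 84 → 93 → 95 → 66 → 70 → 73 → 76; FIFO queue: 60, 81, 95, 93, 58, 85, 84, 90, 66, 87, 70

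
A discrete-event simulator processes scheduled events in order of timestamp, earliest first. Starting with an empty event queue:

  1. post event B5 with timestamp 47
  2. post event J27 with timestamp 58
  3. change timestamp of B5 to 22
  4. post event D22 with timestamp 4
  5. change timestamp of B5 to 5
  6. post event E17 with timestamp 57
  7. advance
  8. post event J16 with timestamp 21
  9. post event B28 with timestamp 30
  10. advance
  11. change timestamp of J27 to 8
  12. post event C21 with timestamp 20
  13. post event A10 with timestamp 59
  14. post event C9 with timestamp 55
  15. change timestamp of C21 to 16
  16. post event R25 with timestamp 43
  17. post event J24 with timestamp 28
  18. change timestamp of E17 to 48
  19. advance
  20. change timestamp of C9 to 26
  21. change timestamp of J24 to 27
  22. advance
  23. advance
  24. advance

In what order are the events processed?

[D22, B5, J27, C21, J16, C9]

add B5 (timestamp 47) → {B5:47}
add J27 (timestamp 58) → {B5:47, J27:58}
update B5 to timestamp 22 → {B5:22, J27:58}
add D22 (timestamp 4) → {D22:4, B5:22, J27:58}
update B5 to timestamp 5 → {D22:4, B5:5, J27:58}
add E17 (timestamp 57) → {D22:4, B5:5, E17:57, J27:58}
advance → D22; now {B5:5, E17:57, J27:58}
add J16 (timestamp 21) → {B5:5, J16:21, E17:57, J27:58}
add B28 (timestamp 30) → {B5:5, J16:21, B28:30, E17:57, J27:58}
advance → B5; now {J16:21, B28:30, E17:57, J27:58}
update J27 to timestamp 8 → {J27:8, J16:21, B28:30, E17:57}
add C21 (timestamp 20) → {J27:8, C21:20, J16:21, B28:30, E17:57}
add A10 (timestamp 59) → {J27:8, C21:20, J16:21, B28:30, E17:57, A10:59}
add C9 (timestamp 55) → {J27:8, C21:20, J16:21, B28:30, C9:55, E17:57, A10:59}
update C21 to timestamp 16 → {J27:8, C21:16, J16:21, B28:30, C9:55, E17:57, A10:59}
add R25 (timestamp 43) → {J27:8, C21:16, J16:21, B28:30, R25:43, C9:55, E17:57, A10:59}
add J24 (timestamp 28) → {J27:8, C21:16, J16:21, J24:28, B28:30, R25:43, C9:55, E17:57, A10:59}
update E17 to timestamp 48 → {J27:8, C21:16, J16:21, J24:28, B28:30, R25:43, E17:48, C9:55, A10:59}
advance → J27; now {C21:16, J16:21, J24:28, B28:30, R25:43, E17:48, C9:55, A10:59}
update C9 to timestamp 26 → {C21:16, J16:21, C9:26, J24:28, B28:30, R25:43, E17:48, A10:59}
update J24 to timestamp 27 → {C21:16, J16:21, C9:26, J24:27, B28:30, R25:43, E17:48, A10:59}
advance → C21; now {J16:21, C9:26, J24:27, B28:30, R25:43, E17:48, A10:59}
advance → J16; now {C9:26, J24:27, B28:30, R25:43, E17:48, A10:59}
advance → C9; now {J24:27, B28:30, R25:43, E17:48, A10:59}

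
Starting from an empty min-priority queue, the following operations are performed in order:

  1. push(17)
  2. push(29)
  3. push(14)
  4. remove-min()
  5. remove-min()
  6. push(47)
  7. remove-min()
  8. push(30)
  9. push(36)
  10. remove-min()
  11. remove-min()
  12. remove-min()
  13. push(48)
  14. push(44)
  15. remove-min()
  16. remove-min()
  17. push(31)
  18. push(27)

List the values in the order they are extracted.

insert 17 → {17}
insert 29 → {17, 29}
insert 14 → {14, 17, 29}
remove-min → 14; now {17, 29}
remove-min → 17; now {29}
insert 47 → {29, 47}
remove-min → 29; now {47}
insert 30 → {30, 47}
insert 36 → {30, 36, 47}
remove-min → 30; now {36, 47}
remove-min → 36; now {47}
remove-min → 47; now {}
insert 48 → {48}
insert 44 → {44, 48}
remove-min → 44; now {48}
remove-min → 48; now {}
insert 31 → {31}
insert 27 → {27, 31}

14 → 17 → 29 → 30 → 36 → 47 → 44 → 48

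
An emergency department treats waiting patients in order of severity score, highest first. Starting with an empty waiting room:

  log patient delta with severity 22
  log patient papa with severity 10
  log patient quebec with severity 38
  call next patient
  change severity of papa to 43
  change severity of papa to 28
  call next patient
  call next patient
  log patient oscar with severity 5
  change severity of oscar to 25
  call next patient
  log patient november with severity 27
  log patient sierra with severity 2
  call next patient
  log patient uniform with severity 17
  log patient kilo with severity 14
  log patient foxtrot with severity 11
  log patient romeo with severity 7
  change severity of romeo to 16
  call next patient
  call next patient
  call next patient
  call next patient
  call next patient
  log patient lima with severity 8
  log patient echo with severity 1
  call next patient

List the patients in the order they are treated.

add delta (severity 22) → {delta:22}
add papa (severity 10) → {delta:22, papa:10}
add quebec (severity 38) → {quebec:38, delta:22, papa:10}
call next patient → quebec; now {delta:22, papa:10}
update papa to severity 43 → {papa:43, delta:22}
update papa to severity 28 → {papa:28, delta:22}
call next patient → papa; now {delta:22}
call next patient → delta; now {}
add oscar (severity 5) → {oscar:5}
update oscar to severity 25 → {oscar:25}
call next patient → oscar; now {}
add november (severity 27) → {november:27}
add sierra (severity 2) → {november:27, sierra:2}
call next patient → november; now {sierra:2}
add uniform (severity 17) → {uniform:17, sierra:2}
add kilo (severity 14) → {uniform:17, kilo:14, sierra:2}
add foxtrot (severity 11) → {uniform:17, kilo:14, foxtrot:11, sierra:2}
add romeo (severity 7) → {uniform:17, kilo:14, foxtrot:11, romeo:7, sierra:2}
update romeo to severity 16 → {uniform:17, romeo:16, kilo:14, foxtrot:11, sierra:2}
call next patient → uniform; now {romeo:16, kilo:14, foxtrot:11, sierra:2}
call next patient → romeo; now {kilo:14, foxtrot:11, sierra:2}
call next patient → kilo; now {foxtrot:11, sierra:2}
call next patient → foxtrot; now {sierra:2}
call next patient → sierra; now {}
add lima (severity 8) → {lima:8}
add echo (severity 1) → {lima:8, echo:1}
call next patient → lima; now {echo:1}

quebec, papa, delta, oscar, november, uniform, romeo, kilo, foxtrot, sierra, lima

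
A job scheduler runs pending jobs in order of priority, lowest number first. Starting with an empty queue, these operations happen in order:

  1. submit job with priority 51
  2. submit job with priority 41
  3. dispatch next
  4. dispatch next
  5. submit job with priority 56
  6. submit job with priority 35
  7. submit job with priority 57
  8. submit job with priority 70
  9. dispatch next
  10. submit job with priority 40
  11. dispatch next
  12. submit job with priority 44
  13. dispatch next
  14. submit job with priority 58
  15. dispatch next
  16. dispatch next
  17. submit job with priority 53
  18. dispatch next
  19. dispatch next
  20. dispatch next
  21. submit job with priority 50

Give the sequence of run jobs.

insert 51 → {51}
insert 41 → {41, 51}
dispatch next → 41; now {51}
dispatch next → 51; now {}
insert 56 → {56}
insert 35 → {35, 56}
insert 57 → {35, 56, 57}
insert 70 → {35, 56, 57, 70}
dispatch next → 35; now {56, 57, 70}
insert 40 → {40, 56, 57, 70}
dispatch next → 40; now {56, 57, 70}
insert 44 → {44, 56, 57, 70}
dispatch next → 44; now {56, 57, 70}
insert 58 → {56, 57, 58, 70}
dispatch next → 56; now {57, 58, 70}
dispatch next → 57; now {58, 70}
insert 53 → {53, 58, 70}
dispatch next → 53; now {58, 70}
dispatch next → 58; now {70}
dispatch next → 70; now {}
insert 50 → {50}

[41, 51, 35, 40, 44, 56, 57, 53, 58, 70]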